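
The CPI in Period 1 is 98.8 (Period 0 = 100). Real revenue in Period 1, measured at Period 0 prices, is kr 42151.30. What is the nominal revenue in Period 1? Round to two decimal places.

41645.48

Nominal = Real × (Index/100) = 42151.30 × (98.8/100)
        = 42151.30 × 0.988 = 41645.4844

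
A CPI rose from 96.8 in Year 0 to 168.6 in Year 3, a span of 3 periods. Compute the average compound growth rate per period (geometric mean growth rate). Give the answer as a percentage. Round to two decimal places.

20.32%

Growth factor = (168.6/96.8)^(1/3) = (1.741736)^(1/3) = 1.203171
Growth rate = 1.203171 − 1 = 0.203171 = 20.3171%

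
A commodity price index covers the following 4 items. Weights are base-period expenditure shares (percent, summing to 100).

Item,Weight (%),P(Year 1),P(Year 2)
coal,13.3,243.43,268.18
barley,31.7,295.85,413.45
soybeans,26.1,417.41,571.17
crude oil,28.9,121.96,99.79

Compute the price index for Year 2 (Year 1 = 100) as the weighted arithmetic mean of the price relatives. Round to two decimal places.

118.31

coal: 13.3 × (268.18/243.43) = 13.3 × 1.101672 = 14.6522
barley: 31.7 × (413.45/295.85) = 31.7 × 1.397499 = 44.3007
soybeans: 26.1 × (571.17/417.41) = 26.1 × 1.368367 = 35.7144
crude oil: 28.9 × (99.79/121.96) = 28.9 × 0.818219 = 23.6465
Index = Σ wᵢ·(p₁ᵢ/p₀ᵢ) = 14.6522 + 44.3007 + 35.7144 + 23.6465 = 118.3139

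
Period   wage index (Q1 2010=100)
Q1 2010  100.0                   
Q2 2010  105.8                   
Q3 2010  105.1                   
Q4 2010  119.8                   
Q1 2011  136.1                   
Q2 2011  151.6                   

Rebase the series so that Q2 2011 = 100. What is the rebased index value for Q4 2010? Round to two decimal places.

79.02

Rebased(Q4 2010) = 119.8 / 151.6 × 100 = 79.0237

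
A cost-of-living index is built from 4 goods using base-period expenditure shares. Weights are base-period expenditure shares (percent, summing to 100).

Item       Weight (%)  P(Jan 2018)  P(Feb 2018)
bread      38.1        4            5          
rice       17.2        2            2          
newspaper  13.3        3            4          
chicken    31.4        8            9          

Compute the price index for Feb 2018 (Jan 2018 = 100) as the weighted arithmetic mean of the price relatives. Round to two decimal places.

bread: 38.1 × (5/4) = 38.1 × 1.250000 = 47.6250
rice: 17.2 × (2/2) = 17.2 × 1.000000 = 17.2000
newspaper: 13.3 × (4/3) = 13.3 × 1.333333 = 17.7333
chicken: 31.4 × (9/8) = 31.4 × 1.125000 = 35.3250
Index = Σ wᵢ·(p₁ᵢ/p₀ᵢ) = 47.6250 + 17.2000 + 17.7333 + 35.3250 = 117.8833

117.88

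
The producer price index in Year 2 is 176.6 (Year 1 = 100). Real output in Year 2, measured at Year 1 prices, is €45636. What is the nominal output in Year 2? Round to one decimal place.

Nominal = Real × (Index/100) = 45636 × (176.6/100)
        = 45636 × 1.766 = 80593.1760

80593.2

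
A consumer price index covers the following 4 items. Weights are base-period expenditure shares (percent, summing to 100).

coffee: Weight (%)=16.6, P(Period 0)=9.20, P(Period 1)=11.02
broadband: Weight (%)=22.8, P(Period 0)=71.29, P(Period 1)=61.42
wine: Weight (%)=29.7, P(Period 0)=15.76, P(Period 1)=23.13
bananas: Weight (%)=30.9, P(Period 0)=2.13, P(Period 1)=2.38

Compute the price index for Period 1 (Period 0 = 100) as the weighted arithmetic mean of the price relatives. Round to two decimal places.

117.64

coffee: 16.6 × (11.02/9.20) = 16.6 × 1.197826 = 19.8839
broadband: 22.8 × (61.42/71.29) = 22.8 × 0.861551 = 19.6434
wine: 29.7 × (23.13/15.76) = 29.7 × 1.467640 = 43.5889
bananas: 30.9 × (2.38/2.13) = 30.9 × 1.117371 = 34.5268
Index = Σ wᵢ·(p₁ᵢ/p₀ᵢ) = 19.8839 + 19.6434 + 43.5889 + 34.5268 = 117.6429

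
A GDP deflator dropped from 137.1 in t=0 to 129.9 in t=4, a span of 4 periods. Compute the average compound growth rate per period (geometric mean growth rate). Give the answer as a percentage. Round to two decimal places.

Growth factor = (129.9/137.1)^(1/4) = (0.947484)^(1/4) = 0.986604
Growth rate = 0.986604 − 1 = -0.013396 = -1.3396%

-1.34%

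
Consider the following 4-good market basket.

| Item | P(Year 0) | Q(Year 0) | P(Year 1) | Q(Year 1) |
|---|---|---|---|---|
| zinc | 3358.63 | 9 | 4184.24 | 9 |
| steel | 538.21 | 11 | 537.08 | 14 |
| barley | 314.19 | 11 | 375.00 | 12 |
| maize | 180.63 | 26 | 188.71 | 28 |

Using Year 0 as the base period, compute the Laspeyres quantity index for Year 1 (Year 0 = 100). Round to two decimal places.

105.17

Laspeyres quantity index uses base-period prices as weights.
ΣP(Year 0)·Q(Year 1) = 3358.63×9 + 538.21×14 + 314.19×12 + 180.63×28 = 30227.67 + 7534.94 + 3770.28 + 5057.64 = 46590.53
ΣP(Year 0)·Q(Year 0) = 3358.63×9 + 538.21×11 + 314.19×11 + 180.63×26 = 30227.67 + 5920.31 + 3456.09 + 4696.38 = 44300.45
Index = 46590.53 / 44300.45 × 100 = 105.1694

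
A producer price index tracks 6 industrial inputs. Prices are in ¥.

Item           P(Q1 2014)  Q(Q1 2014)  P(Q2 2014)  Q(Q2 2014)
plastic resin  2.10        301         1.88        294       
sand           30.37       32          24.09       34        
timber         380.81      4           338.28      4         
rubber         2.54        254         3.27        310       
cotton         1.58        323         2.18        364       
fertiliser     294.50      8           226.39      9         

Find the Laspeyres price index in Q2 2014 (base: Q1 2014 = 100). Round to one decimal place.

Laspeyres price index uses base-period quantities as weights.
ΣP(Q2 2014)·Q(Q1 2014) = 1.88×301 + 24.09×32 + 338.28×4 + 3.27×254 + 2.18×323 + 226.39×8 = 565.88 + 770.88 + 1353.12 + 830.58 + 704.14 + 1811.12 = 6035.72
ΣP(Q1 2014)·Q(Q1 2014) = 2.10×301 + 30.37×32 + 380.81×4 + 2.54×254 + 1.58×323 + 294.50×8 = 632.1 + 971.84 + 1523.24 + 645.16 + 510.34 + 2356 = 6638.68
Index = 6035.72 / 6638.68 × 100 = 90.9175

90.9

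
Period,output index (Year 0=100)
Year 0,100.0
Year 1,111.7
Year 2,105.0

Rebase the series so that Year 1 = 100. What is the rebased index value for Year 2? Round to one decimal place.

Rebased(Year 2) = 105.0 / 111.7 × 100 = 94.0018

94.0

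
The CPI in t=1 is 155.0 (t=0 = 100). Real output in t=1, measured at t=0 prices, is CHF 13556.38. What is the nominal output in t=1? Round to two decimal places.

Nominal = Real × (Index/100) = 13556.38 × (155.0/100)
        = 13556.38 × 1.550 = 21012.3890

21012.39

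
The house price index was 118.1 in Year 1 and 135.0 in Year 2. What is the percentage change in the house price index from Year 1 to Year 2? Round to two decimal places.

14.31%

Change = (135.0 − 118.1) / 118.1 × 100
       = 16.9 / 118.1 × 100 = 14.3099%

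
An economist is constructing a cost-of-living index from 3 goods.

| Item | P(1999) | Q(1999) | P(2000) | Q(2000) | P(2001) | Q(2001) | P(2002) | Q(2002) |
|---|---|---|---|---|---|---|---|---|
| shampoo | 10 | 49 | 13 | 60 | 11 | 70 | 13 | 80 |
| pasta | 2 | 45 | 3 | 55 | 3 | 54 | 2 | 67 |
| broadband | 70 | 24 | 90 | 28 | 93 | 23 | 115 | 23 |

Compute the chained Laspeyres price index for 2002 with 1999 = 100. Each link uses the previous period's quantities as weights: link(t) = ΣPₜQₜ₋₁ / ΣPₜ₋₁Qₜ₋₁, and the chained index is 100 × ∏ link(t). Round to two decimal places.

153.14

Link 1999→2000:
ΣP(2000)Q(1999) = 13×49 + 3×45 + 90×24 = 637 + 135 + 2160 = 2932
ΣP(1999)Q(1999) = 10×49 + 2×45 + 70×24 = 490 + 90 + 1680 = 2260
link = 2932/2260 = 1.297345
Link 2000→2001:
ΣP(2001)Q(2000) = 11×60 + 3×55 + 93×28 = 660 + 165 + 2604 = 3429
ΣP(2000)Q(2000) = 13×60 + 3×55 + 90×28 = 780 + 165 + 2520 = 3465
link = 3429/3465 = 0.989610
Link 2001→2002:
ΣP(2002)Q(2001) = 13×70 + 2×54 + 115×23 = 910 + 108 + 2645 = 3663
ΣP(2001)Q(2001) = 11×70 + 3×54 + 93×23 = 770 + 162 + 2139 = 3071
link = 3663/3071 = 1.192771
Chained index = 100 × 1.297345 × 0.989610 × 1.192771 = 153.1359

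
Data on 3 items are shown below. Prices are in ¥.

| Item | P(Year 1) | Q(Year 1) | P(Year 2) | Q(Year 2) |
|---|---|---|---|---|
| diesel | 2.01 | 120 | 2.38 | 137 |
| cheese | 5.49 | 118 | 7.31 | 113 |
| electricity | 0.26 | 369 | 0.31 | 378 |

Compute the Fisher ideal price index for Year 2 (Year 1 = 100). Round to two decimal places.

127.94

Laspeyres component (base-period weights):
ΣP(Year 2)Q(Year 1) = 2.38×120 + 7.31×118 + 0.31×369 = 285.6 + 862.58 + 114.39 = 1262.57
ΣP(Year 1)Q(Year 1) = 2.01×120 + 5.49×118 + 0.26×369 = 241.2 + 647.82 + 95.94 = 984.96
L = 1262.57 / 984.96 × 100 = 128.1849
Paasche component (current-period weights):
ΣP(Year 2)Q(Year 2) = 2.38×137 + 7.31×113 + 0.31×378 = 326.06 + 826.03 + 117.18 = 1269.27
ΣP(Year 1)Q(Year 2) = 2.01×137 + 5.49×113 + 0.26×378 = 275.37 + 620.37 + 98.28 = 994.02
P = 1269.27 / 994.02 × 100 = 127.6906
Fisher = √(L × P) = √(128.1849 × 127.6906) = 127.9375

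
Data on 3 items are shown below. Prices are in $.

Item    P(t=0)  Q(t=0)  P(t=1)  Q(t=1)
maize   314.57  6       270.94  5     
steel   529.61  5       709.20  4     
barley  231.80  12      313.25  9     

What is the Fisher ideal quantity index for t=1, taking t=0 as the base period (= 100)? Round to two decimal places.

Laspeyres component (base-period weights):
ΣP(t=0)Q(t=1) = 314.57×5 + 529.61×4 + 231.80×9 = 1572.85 + 2118.44 + 2086.2 = 5777.49
ΣP(t=0)Q(t=0) = 314.57×6 + 529.61×5 + 231.80×12 = 1887.42 + 2648.05 + 2781.6 = 7317.07
L = 5777.49 / 7317.07 × 100 = 78.9591
Paasche component (current-period weights):
ΣP(t=1)Q(t=1) = 270.94×5 + 709.20×4 + 313.25×9 = 1354.7 + 2836.8 + 2819.25 = 7010.75
ΣP(t=1)Q(t=0) = 270.94×6 + 709.20×5 + 313.25×12 = 1625.64 + 3546 + 3759 = 8930.64
P = 7010.75 / 8930.64 × 100 = 78.5022
Fisher = √(L × P) = √(78.9591 × 78.5022) = 78.7303

78.73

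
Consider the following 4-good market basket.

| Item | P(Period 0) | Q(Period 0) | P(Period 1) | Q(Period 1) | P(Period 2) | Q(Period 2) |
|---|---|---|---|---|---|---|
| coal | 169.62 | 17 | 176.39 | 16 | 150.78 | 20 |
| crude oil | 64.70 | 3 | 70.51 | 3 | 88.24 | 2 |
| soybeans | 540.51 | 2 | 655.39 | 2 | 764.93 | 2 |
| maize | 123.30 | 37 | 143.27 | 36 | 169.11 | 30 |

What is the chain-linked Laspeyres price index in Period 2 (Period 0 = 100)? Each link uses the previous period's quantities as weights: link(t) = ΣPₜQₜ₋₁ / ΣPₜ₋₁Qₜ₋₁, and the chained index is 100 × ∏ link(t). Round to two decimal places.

Link Period 0→Period 1:
ΣP(Period 1)Q(Period 0) = 176.39×17 + 70.51×3 + 655.39×2 + 143.27×37 = 2998.63 + 211.53 + 1310.78 + 5300.99 = 9821.93
ΣP(Period 0)Q(Period 0) = 169.62×17 + 64.70×3 + 540.51×2 + 123.30×37 = 2883.54 + 194.1 + 1081.02 + 4562.1 = 8720.76
link = 9821.93/8720.76 = 1.126270
Link Period 1→Period 2:
ΣP(Period 2)Q(Period 1) = 150.78×16 + 88.24×3 + 764.93×2 + 169.11×36 = 2412.48 + 264.72 + 1529.86 + 6087.96 = 10295.02
ΣP(Period 1)Q(Period 1) = 176.39×16 + 70.51×3 + 655.39×2 + 143.27×36 = 2822.24 + 211.53 + 1310.78 + 5157.72 = 9502.27
link = 10295.02/9502.27 = 1.083427
Chained index = 100 × 1.126270 × 1.083427 = 122.0232

122.02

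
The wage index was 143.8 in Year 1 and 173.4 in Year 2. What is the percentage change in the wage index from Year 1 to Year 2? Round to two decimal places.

Change = (173.4 − 143.8) / 143.8 × 100
       = 29.6 / 143.8 × 100 = 20.5841%

20.58%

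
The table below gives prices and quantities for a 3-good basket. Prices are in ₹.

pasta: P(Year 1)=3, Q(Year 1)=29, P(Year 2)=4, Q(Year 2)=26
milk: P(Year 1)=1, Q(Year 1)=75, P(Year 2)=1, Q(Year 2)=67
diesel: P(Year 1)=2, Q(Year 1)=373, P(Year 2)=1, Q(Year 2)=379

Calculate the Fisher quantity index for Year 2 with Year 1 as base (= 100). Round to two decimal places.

98.48

Laspeyres component (base-period weights):
ΣP(Year 1)Q(Year 2) = 3×26 + 1×67 + 2×379 = 78 + 67 + 758 = 903
ΣP(Year 1)Q(Year 1) = 3×29 + 1×75 + 2×373 = 87 + 75 + 746 = 908
L = 903 / 908 × 100 = 99.4493
Paasche component (current-period weights):
ΣP(Year 2)Q(Year 2) = 4×26 + 1×67 + 1×379 = 104 + 67 + 379 = 550
ΣP(Year 2)Q(Year 1) = 4×29 + 1×75 + 1×373 = 116 + 75 + 373 = 564
P = 550 / 564 × 100 = 97.5177
Fisher = √(L × P) = √(99.4493 × 97.5177) = 98.4788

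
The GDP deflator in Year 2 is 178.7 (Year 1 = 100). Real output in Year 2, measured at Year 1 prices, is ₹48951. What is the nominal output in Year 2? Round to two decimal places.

Nominal = Real × (Index/100) = 48951 × (178.7/100)
        = 48951 × 1.787 = 87475.4370

87475.44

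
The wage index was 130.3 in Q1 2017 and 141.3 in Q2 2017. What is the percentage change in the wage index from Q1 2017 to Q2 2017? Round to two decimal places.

8.44%

Change = (141.3 − 130.3) / 130.3 × 100
       = 11.0 / 130.3 × 100 = 8.4421%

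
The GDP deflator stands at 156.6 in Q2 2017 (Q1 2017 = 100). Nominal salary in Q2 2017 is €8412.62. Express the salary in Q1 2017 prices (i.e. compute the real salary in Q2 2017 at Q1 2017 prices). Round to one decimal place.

Real = Nominal ÷ (Index/100) = 8412.62 ÷ (156.6/100)
     = 8412.62 ÷ 1.566 = 5372.0434

5372.0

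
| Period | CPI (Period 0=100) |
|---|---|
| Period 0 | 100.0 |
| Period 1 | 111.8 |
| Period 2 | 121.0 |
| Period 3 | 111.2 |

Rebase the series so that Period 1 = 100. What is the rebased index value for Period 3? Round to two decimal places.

Rebased(Period 3) = 111.2 / 111.8 × 100 = 99.4633

99.46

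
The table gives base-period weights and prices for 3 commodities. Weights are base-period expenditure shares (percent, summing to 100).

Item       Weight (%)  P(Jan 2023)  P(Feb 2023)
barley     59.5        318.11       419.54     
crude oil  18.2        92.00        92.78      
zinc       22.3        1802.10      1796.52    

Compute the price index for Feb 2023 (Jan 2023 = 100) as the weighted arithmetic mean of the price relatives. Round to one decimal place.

119.1

barley: 59.5 × (419.54/318.11) = 59.5 × 1.318852 = 78.4717
crude oil: 18.2 × (92.78/92.00) = 18.2 × 1.008478 = 18.3543
zinc: 22.3 × (1796.52/1802.10) = 22.3 × 0.996904 = 22.2310
Index = Σ wᵢ·(p₁ᵢ/p₀ᵢ) = 78.4717 + 18.3543 + 22.2310 = 119.0569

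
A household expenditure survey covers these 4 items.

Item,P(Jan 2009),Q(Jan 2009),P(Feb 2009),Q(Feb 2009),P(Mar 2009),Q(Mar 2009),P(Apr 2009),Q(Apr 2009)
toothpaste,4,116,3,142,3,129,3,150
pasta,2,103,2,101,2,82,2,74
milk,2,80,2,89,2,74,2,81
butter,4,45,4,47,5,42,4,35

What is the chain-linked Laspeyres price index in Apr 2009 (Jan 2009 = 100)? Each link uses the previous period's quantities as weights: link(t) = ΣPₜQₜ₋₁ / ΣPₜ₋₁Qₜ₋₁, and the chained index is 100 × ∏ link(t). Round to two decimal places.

Link Jan 2009→Feb 2009:
ΣP(Feb 2009)Q(Jan 2009) = 3×116 + 2×103 + 2×80 + 4×45 = 348 + 206 + 160 + 180 = 894
ΣP(Jan 2009)Q(Jan 2009) = 4×116 + 2×103 + 2×80 + 4×45 = 464 + 206 + 160 + 180 = 1010
link = 894/1010 = 0.885149
Link Feb 2009→Mar 2009:
ΣP(Mar 2009)Q(Feb 2009) = 3×142 + 2×101 + 2×89 + 5×47 = 426 + 202 + 178 + 235 = 1041
ΣP(Feb 2009)Q(Feb 2009) = 3×142 + 2×101 + 2×89 + 4×47 = 426 + 202 + 178 + 188 = 994
link = 1041/994 = 1.047284
Link Mar 2009→Apr 2009:
ΣP(Apr 2009)Q(Mar 2009) = 3×129 + 2×82 + 2×74 + 4×42 = 387 + 164 + 148 + 168 = 867
ΣP(Mar 2009)Q(Mar 2009) = 3×129 + 2×82 + 2×74 + 5×42 = 387 + 164 + 148 + 210 = 909
link = 867/909 = 0.953795
Chained index = 100 × 0.885149 × 1.047284 × 0.953795 = 88.4170

88.42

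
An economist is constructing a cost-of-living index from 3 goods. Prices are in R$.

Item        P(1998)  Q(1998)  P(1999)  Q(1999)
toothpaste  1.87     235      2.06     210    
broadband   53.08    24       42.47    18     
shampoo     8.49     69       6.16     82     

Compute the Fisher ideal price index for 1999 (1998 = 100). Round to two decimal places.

83.57

Laspeyres component (base-period weights):
ΣP(1999)Q(1998) = 2.06×235 + 42.47×24 + 6.16×69 = 484.1 + 1019.28 + 425.04 = 1928.42
ΣP(1998)Q(1998) = 1.87×235 + 53.08×24 + 8.49×69 = 439.45 + 1273.92 + 585.81 = 2299.18
L = 1928.42 / 2299.18 × 100 = 83.8743
Paasche component (current-period weights):
ΣP(1999)Q(1999) = 2.06×210 + 42.47×18 + 6.16×82 = 432.6 + 764.46 + 505.12 = 1702.18
ΣP(1998)Q(1999) = 1.87×210 + 53.08×18 + 8.49×82 = 392.7 + 955.44 + 696.18 = 2044.32
P = 1702.18 / 2044.32 × 100 = 83.2639
Fisher = √(L × P) = √(83.8743 × 83.2639) = 83.5685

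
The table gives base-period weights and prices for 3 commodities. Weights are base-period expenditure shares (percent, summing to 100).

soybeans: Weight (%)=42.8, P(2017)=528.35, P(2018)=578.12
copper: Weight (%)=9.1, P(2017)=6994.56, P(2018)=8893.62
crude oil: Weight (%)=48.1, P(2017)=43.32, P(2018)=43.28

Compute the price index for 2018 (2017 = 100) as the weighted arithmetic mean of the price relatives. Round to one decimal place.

106.5

soybeans: 42.8 × (578.12/528.35) = 42.8 × 1.094199 = 46.8317
copper: 9.1 × (8893.62/6994.56) = 9.1 × 1.271505 = 11.5707
crude oil: 48.1 × (43.28/43.32) = 48.1 × 0.999077 = 48.0556
Index = Σ wᵢ·(p₁ᵢ/p₀ᵢ) = 46.8317 + 11.5707 + 48.0556 = 106.4580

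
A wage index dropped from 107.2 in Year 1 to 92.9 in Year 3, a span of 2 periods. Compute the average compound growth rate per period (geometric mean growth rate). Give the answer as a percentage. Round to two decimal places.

Growth factor = (92.9/107.2)^(1/2) = (0.866604)^(1/2) = 0.930916
Growth rate = 0.930916 − 1 = -0.069084 = -6.9084%

-6.91%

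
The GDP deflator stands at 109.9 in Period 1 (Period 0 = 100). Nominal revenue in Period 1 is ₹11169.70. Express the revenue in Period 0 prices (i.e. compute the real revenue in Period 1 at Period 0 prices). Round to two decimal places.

10163.51

Real = Nominal ÷ (Index/100) = 11169.70 ÷ (109.9/100)
     = 11169.70 ÷ 1.099 = 10163.5123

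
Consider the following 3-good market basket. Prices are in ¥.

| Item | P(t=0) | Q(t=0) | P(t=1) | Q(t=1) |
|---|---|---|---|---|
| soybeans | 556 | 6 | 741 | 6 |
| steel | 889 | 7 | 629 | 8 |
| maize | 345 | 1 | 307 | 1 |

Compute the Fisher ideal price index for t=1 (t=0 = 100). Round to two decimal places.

91.55

Laspeyres component (base-period weights):
ΣP(t=1)Q(t=0) = 741×6 + 629×7 + 307×1 = 4446 + 4403 + 307 = 9156
ΣP(t=0)Q(t=0) = 556×6 + 889×7 + 345×1 = 3336 + 6223 + 345 = 9904
L = 9156 / 9904 × 100 = 92.4475
Paasche component (current-period weights):
ΣP(t=1)Q(t=1) = 741×6 + 629×8 + 307×1 = 4446 + 5032 + 307 = 9785
ΣP(t=0)Q(t=1) = 556×6 + 889×8 + 345×1 = 3336 + 7112 + 345 = 10793
P = 9785 / 10793 × 100 = 90.6606
Fisher = √(L × P) = √(92.4475 × 90.6606) = 91.5497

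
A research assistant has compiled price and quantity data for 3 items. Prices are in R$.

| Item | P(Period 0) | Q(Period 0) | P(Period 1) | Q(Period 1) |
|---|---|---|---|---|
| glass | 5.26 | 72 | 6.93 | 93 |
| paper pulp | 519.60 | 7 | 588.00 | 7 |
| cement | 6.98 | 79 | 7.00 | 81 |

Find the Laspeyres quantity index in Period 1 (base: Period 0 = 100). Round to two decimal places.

102.72

Laspeyres quantity index uses base-period prices as weights.
ΣP(Period 0)·Q(Period 1) = 5.26×93 + 519.60×7 + 6.98×81 = 489.18 + 3637.2 + 565.38 = 4691.76
ΣP(Period 0)·Q(Period 0) = 5.26×72 + 519.60×7 + 6.98×79 = 378.72 + 3637.2 + 551.42 = 4567.34
Index = 4691.76 / 4567.34 × 100 = 102.7241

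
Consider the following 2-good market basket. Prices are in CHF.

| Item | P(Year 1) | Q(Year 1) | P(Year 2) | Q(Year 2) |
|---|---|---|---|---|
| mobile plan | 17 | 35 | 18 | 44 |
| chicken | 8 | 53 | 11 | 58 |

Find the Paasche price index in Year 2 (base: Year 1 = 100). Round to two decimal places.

Paasche price index uses current-period quantities as weights.
ΣP(Year 2)·Q(Year 2) = 18×44 + 11×58 = 792 + 638 = 1430
ΣP(Year 1)·Q(Year 2) = 17×44 + 8×58 = 748 + 464 = 1212
Index = 1430 / 1212 × 100 = 117.9868

117.99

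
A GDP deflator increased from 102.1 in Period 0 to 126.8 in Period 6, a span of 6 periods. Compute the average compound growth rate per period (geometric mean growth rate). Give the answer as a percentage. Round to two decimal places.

Growth factor = (126.8/102.1)^(1/6) = (1.241920)^(1/6) = 1.036770
Growth rate = 1.036770 − 1 = 0.036770 = 3.6770%

3.68%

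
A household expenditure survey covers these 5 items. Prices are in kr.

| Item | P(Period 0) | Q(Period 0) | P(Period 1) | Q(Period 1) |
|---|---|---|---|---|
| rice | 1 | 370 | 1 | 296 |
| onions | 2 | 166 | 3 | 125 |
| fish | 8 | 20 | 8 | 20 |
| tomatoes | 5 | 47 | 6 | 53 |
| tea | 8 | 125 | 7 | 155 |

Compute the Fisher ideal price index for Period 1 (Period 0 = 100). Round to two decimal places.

Laspeyres component (base-period weights):
ΣP(Period 1)Q(Period 0) = 1×370 + 3×166 + 8×20 + 6×47 + 7×125 = 370 + 498 + 160 + 282 + 875 = 2185
ΣP(Period 0)Q(Period 0) = 1×370 + 2×166 + 8×20 + 5×47 + 8×125 = 370 + 332 + 160 + 235 + 1000 = 2097
L = 2185 / 2097 × 100 = 104.1965
Paasche component (current-period weights):
ΣP(Period 1)Q(Period 1) = 1×296 + 3×125 + 8×20 + 6×53 + 7×155 = 296 + 375 + 160 + 318 + 1085 = 2234
ΣP(Period 0)Q(Period 1) = 1×296 + 2×125 + 8×20 + 5×53 + 8×155 = 296 + 250 + 160 + 265 + 1240 = 2211
P = 2234 / 2211 × 100 = 101.0403
Fisher = √(L × P) = √(104.1965 × 101.0403) = 102.6062

102.61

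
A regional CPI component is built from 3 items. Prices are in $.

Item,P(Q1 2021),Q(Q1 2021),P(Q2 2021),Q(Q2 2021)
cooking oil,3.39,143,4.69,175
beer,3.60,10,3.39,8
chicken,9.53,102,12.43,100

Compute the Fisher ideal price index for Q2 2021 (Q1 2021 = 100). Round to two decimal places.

132.44

Laspeyres component (base-period weights):
ΣP(Q2 2021)Q(Q1 2021) = 4.69×143 + 3.39×10 + 12.43×102 = 670.67 + 33.9 + 1267.86 = 1972.43
ΣP(Q1 2021)Q(Q1 2021) = 3.39×143 + 3.60×10 + 9.53×102 = 484.77 + 36 + 972.06 = 1492.83
L = 1972.43 / 1492.83 × 100 = 132.1269
Paasche component (current-period weights):
ΣP(Q2 2021)Q(Q2 2021) = 4.69×175 + 3.39×8 + 12.43×100 = 820.75 + 27.12 + 1243 = 2090.87
ΣP(Q1 2021)Q(Q2 2021) = 3.39×175 + 3.60×8 + 9.53×100 = 593.25 + 28.8 + 953 = 1575.05
P = 2090.87 / 1575.05 × 100 = 132.7494
Fisher = √(L × P) = √(132.1269 × 132.7494) = 132.4378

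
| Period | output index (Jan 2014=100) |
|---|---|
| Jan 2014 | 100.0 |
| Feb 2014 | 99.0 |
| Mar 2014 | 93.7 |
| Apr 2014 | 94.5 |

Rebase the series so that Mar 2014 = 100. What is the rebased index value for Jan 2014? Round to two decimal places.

Rebased(Jan 2014) = 100.0 / 93.7 × 100 = 106.7236

106.72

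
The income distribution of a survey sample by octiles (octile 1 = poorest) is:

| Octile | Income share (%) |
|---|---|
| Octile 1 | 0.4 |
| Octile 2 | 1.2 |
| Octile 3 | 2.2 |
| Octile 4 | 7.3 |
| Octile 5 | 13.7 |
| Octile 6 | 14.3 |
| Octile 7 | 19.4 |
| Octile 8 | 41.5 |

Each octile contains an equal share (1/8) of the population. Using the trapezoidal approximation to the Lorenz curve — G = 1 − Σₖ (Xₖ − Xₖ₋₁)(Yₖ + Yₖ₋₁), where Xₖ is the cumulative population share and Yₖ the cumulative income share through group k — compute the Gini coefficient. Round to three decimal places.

Cumulative income shares Yₖ: 0.0040, 0.0160, 0.0380, 0.1110, 0.2480, 0.3910, 0.5850, 1.0000
Σ (Xₖ−Xₖ₋₁)(Yₖ+Yₖ₋₁) = (1/8)(0.0040+0.0000) + (1/8)(0.0160+0.0040) + (1/8)(0.0380+0.0160) + (1/8)(0.1110+0.0380) + (1/8)(0.2480+0.1110) + (1/8)(0.3910+0.2480) + (1/8)(0.5850+0.3910) + (1/8)(1.0000+0.5850)
  = 0.0005 + 0.0025 + 0.0068 + 0.0186 + 0.0449 + 0.0799 + 0.1220 + 0.1981 = 0.4733
G = 1 − 0.4733 = 0.5268

0.527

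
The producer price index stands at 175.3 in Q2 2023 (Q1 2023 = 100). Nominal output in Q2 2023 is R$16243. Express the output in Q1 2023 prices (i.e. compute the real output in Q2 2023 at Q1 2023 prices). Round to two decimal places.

Real = Nominal ÷ (Index/100) = 16243 ÷ (175.3/100)
     = 16243 ÷ 1.753 = 9265.8300

9265.83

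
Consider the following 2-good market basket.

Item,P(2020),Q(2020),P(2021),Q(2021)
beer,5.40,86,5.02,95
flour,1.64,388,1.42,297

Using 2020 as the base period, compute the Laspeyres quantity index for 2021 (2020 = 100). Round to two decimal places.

Laspeyres quantity index uses base-period prices as weights.
ΣP(2020)·Q(2021) = 5.40×95 + 1.64×297 = 513 + 487.08 = 1000.08
ΣP(2020)·Q(2020) = 5.40×86 + 1.64×388 = 464.4 + 636.32 = 1100.72
Index = 1000.08 / 1100.72 × 100 = 90.8569

90.86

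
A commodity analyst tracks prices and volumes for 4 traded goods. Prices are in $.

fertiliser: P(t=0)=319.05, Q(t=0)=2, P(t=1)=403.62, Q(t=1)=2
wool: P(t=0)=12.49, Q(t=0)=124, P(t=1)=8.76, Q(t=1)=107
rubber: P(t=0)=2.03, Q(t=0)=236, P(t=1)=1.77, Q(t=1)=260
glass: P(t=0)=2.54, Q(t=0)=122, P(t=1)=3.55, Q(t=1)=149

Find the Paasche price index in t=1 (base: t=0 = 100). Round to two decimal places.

Paasche price index uses current-period quantities as weights.
ΣP(t=1)·Q(t=1) = 403.62×2 + 8.76×107 + 1.77×260 + 3.55×149 = 807.24 + 937.32 + 460.2 + 528.95 = 2733.71
ΣP(t=0)·Q(t=1) = 319.05×2 + 12.49×107 + 2.03×260 + 2.54×149 = 638.1 + 1336.43 + 527.8 + 378.46 = 2880.79
Index = 2733.71 / 2880.79 × 100 = 94.8945

94.89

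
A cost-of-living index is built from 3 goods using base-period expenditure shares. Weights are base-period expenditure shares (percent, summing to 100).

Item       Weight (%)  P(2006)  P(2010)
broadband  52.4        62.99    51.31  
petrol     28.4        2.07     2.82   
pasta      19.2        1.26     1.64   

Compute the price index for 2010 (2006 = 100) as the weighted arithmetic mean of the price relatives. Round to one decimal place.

106.4

broadband: 52.4 × (51.31/62.99) = 52.4 × 0.814574 = 42.6837
petrol: 28.4 × (2.82/2.07) = 28.4 × 1.362319 = 38.6899
pasta: 19.2 × (1.64/1.26) = 19.2 × 1.301587 = 24.9905
Index = Σ wᵢ·(p₁ᵢ/p₀ᵢ) = 42.6837 + 38.6899 + 24.9905 = 106.3640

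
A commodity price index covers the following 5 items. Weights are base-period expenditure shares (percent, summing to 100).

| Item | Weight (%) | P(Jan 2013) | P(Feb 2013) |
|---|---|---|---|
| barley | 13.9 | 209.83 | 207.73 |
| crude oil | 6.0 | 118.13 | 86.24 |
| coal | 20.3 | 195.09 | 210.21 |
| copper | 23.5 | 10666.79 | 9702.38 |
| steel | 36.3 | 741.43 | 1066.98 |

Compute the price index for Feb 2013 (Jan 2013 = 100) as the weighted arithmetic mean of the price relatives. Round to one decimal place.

113.6

barley: 13.9 × (207.73/209.83) = 13.9 × 0.989992 = 13.7609
crude oil: 6.0 × (86.24/118.13) = 6.0 × 0.730043 = 4.3803
coal: 20.3 × (210.21/195.09) = 20.3 × 1.077503 = 21.8733
copper: 23.5 × (9702.38/10666.79) = 23.5 × 0.909588 = 21.3753
steel: 36.3 × (1066.98/741.43) = 36.3 × 1.439084 = 52.2387
Index = Σ wᵢ·(p₁ᵢ/p₀ᵢ) = 13.7609 + 4.3803 + 21.8733 + 21.3753 + 52.2387 = 113.6285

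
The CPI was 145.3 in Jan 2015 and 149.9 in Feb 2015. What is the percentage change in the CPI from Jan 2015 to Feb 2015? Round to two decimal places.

3.17%

Change = (149.9 − 145.3) / 145.3 × 100
       = 4.6 / 145.3 × 100 = 3.1659%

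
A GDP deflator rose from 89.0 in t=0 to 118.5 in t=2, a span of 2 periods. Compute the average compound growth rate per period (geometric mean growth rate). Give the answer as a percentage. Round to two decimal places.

15.39%

Growth factor = (118.5/89.0)^(1/2) = (1.331461)^(1/2) = 1.153889
Growth rate = 1.153889 − 1 = 0.153889 = 15.3889%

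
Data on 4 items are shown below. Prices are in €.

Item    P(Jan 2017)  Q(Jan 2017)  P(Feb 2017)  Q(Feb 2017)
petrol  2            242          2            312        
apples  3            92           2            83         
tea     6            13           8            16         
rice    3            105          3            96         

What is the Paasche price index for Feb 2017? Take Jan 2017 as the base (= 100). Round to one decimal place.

95.9

Paasche price index uses current-period quantities as weights.
ΣP(Feb 2017)·Q(Feb 2017) = 2×312 + 2×83 + 8×16 + 3×96 = 624 + 166 + 128 + 288 = 1206
ΣP(Jan 2017)·Q(Feb 2017) = 2×312 + 3×83 + 6×16 + 3×96 = 624 + 249 + 96 + 288 = 1257
Index = 1206 / 1257 × 100 = 95.9427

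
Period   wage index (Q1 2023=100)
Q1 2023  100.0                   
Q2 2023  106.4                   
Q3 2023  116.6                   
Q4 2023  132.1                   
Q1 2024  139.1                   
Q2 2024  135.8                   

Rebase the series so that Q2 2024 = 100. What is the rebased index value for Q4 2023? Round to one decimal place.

97.3

Rebased(Q4 2023) = 132.1 / 135.8 × 100 = 97.2754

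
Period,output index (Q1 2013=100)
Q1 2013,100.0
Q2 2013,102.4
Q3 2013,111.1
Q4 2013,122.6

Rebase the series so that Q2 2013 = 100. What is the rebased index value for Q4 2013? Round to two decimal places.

119.73

Rebased(Q4 2013) = 122.6 / 102.4 × 100 = 119.7266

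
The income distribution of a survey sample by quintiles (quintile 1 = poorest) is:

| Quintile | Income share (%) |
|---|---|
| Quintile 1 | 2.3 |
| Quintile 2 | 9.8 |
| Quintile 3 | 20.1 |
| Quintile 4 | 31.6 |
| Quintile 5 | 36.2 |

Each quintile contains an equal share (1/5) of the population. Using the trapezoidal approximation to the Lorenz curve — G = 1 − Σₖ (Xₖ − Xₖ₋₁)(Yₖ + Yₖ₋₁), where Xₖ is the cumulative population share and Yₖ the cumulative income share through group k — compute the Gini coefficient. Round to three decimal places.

Cumulative income shares Yₖ: 0.0230, 0.1210, 0.3220, 0.6380, 1.0000
Σ (Xₖ−Xₖ₋₁)(Yₖ+Yₖ₋₁) = (1/5)(0.0230+0.0000) + (1/5)(0.1210+0.0230) + (1/5)(0.3220+0.1210) + (1/5)(0.6380+0.3220) + (1/5)(1.0000+0.6380)
  = 0.0046 + 0.0288 + 0.0886 + 0.1920 + 0.3276 = 0.6416
G = 1 − 0.6416 = 0.3584

0.358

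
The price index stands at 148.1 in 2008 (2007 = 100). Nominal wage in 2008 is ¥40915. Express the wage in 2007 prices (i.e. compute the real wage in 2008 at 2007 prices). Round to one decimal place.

Real = Nominal ÷ (Index/100) = 40915 ÷ (148.1/100)
     = 40915 ÷ 1.481 = 27626.6036

27626.6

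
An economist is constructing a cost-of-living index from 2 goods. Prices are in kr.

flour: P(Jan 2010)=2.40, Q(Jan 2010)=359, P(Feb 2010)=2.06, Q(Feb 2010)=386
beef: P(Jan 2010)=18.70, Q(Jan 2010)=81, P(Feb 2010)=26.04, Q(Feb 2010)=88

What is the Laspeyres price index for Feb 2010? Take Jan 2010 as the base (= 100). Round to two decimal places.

119.88

Laspeyres price index uses base-period quantities as weights.
ΣP(Feb 2010)·Q(Jan 2010) = 2.06×359 + 26.04×81 = 739.54 + 2109.24 = 2848.78
ΣP(Jan 2010)·Q(Jan 2010) = 2.40×359 + 18.70×81 = 861.6 + 1514.7 = 2376.3
Index = 2848.78 / 2376.3 × 100 = 119.8830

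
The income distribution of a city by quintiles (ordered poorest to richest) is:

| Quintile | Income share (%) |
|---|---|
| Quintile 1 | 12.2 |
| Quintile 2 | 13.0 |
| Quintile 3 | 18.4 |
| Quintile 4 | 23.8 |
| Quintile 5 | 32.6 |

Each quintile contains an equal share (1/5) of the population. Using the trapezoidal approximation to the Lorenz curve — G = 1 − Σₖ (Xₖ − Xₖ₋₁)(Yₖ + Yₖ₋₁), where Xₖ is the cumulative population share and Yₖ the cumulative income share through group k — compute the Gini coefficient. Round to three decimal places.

Cumulative income shares Yₖ: 0.1220, 0.2520, 0.4360, 0.6740, 1.0000
Σ (Xₖ−Xₖ₋₁)(Yₖ+Yₖ₋₁) = (1/5)(0.1220+0.0000) + (1/5)(0.2520+0.1220) + (1/5)(0.4360+0.2520) + (1/5)(0.6740+0.4360) + (1/5)(1.0000+0.6740)
  = 0.0244 + 0.0748 + 0.1376 + 0.2220 + 0.3348 = 0.7936
G = 1 − 0.7936 = 0.2064

0.206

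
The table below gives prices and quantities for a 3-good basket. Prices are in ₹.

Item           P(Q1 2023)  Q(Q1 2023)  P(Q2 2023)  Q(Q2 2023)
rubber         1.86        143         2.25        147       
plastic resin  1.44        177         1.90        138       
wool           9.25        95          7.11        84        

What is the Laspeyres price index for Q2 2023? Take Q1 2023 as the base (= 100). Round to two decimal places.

Laspeyres price index uses base-period quantities as weights.
ΣP(Q2 2023)·Q(Q1 2023) = 2.25×143 + 1.90×177 + 7.11×95 = 321.75 + 336.3 + 675.45 = 1333.5
ΣP(Q1 2023)·Q(Q1 2023) = 1.86×143 + 1.44×177 + 9.25×95 = 265.98 + 254.88 + 878.75 = 1399.61
Index = 1333.5 / 1399.61 × 100 = 95.2765

95.28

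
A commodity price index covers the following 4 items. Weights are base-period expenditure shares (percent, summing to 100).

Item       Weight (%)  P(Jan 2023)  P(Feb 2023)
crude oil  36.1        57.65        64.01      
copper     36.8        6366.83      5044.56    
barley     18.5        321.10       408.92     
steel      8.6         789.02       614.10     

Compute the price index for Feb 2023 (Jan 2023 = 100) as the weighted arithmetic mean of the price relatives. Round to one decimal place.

crude oil: 36.1 × (64.01/57.65) = 36.1 × 1.110321 = 40.0826
copper: 36.8 × (5044.56/6366.83) = 36.8 × 0.792319 = 29.1573
barley: 18.5 × (408.92/321.10) = 18.5 × 1.273497 = 23.5597
steel: 8.6 × (614.10/789.02) = 8.6 × 0.778307 = 6.6934
Index = Σ wᵢ·(p₁ᵢ/p₀ᵢ) = 40.0826 + 29.1573 + 23.5597 + 6.6934 = 99.4931

99.5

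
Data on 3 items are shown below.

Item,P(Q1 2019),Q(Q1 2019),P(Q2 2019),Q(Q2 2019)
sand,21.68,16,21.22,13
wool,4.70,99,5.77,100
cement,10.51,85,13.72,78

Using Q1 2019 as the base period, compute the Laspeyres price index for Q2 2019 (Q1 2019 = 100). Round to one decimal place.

121.8

Laspeyres price index uses base-period quantities as weights.
ΣP(Q2 2019)·Q(Q1 2019) = 21.22×16 + 5.77×99 + 13.72×85 = 339.52 + 571.23 + 1166.2 = 2076.95
ΣP(Q1 2019)·Q(Q1 2019) = 21.68×16 + 4.70×99 + 10.51×85 = 346.88 + 465.3 + 893.35 = 1705.53
Index = 2076.95 / 1705.53 × 100 = 121.7774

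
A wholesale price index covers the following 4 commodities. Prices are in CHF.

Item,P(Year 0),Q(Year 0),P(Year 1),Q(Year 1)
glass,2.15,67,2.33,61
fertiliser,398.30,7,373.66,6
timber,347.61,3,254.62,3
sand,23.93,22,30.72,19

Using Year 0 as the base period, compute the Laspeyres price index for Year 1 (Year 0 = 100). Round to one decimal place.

93.6

Laspeyres price index uses base-period quantities as weights.
ΣP(Year 1)·Q(Year 0) = 2.33×67 + 373.66×7 + 254.62×3 + 30.72×22 = 156.11 + 2615.62 + 763.86 + 675.84 = 4211.43
ΣP(Year 0)·Q(Year 0) = 2.15×67 + 398.30×7 + 347.61×3 + 23.93×22 = 144.05 + 2788.1 + 1042.83 + 526.46 = 4501.44
Index = 4211.43 / 4501.44 × 100 = 93.5574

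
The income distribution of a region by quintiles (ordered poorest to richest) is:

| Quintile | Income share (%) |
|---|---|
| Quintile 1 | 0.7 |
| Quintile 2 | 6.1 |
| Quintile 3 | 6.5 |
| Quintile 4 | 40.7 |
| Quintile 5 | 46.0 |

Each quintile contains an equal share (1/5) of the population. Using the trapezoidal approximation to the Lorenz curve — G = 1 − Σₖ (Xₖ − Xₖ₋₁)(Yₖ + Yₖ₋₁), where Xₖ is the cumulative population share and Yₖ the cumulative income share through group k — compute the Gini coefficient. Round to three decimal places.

Cumulative income shares Yₖ: 0.0070, 0.0680, 0.1330, 0.5400, 1.0000
Σ (Xₖ−Xₖ₋₁)(Yₖ+Yₖ₋₁) = (1/5)(0.0070+0.0000) + (1/5)(0.0680+0.0070) + (1/5)(0.1330+0.0680) + (1/5)(0.5400+0.1330) + (1/5)(1.0000+0.5400)
  = 0.0014 + 0.0150 + 0.0402 + 0.1346 + 0.3080 = 0.4992
G = 1 − 0.4992 = 0.5008

0.501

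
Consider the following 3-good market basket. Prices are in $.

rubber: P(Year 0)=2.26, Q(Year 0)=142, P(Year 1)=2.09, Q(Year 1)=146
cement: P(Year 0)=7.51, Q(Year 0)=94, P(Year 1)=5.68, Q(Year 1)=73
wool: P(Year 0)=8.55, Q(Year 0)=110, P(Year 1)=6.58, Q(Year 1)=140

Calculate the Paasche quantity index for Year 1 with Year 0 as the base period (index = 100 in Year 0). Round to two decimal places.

105.56

Paasche quantity index uses current-period prices as weights.
ΣP(Year 1)·Q(Year 1) = 2.09×146 + 5.68×73 + 6.58×140 = 305.14 + 414.64 + 921.2 = 1640.98
ΣP(Year 1)·Q(Year 0) = 2.09×142 + 5.68×94 + 6.58×110 = 296.78 + 533.92 + 723.8 = 1554.5
Index = 1640.98 / 1554.5 × 100 = 105.5632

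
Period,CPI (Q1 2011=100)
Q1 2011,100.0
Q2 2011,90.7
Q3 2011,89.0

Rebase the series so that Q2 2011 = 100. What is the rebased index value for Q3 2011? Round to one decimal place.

Rebased(Q3 2011) = 89.0 / 90.7 × 100 = 98.1257

98.1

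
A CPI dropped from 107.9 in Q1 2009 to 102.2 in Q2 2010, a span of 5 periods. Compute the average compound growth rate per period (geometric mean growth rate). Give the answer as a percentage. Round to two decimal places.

-1.08%

Growth factor = (102.2/107.9)^(1/5) = (0.947173)^(1/5) = 0.989204
Growth rate = 0.989204 − 1 = -0.010796 = -1.0796%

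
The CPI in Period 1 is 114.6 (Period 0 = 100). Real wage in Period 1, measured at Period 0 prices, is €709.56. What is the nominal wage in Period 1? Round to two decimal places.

813.16

Nominal = Real × (Index/100) = 709.56 × (114.6/100)
        = 709.56 × 1.146 = 813.1558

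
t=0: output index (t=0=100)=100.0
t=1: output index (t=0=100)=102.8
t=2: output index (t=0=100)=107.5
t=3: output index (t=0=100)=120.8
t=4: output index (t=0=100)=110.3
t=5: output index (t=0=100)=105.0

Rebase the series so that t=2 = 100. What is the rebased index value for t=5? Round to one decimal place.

Rebased(t=5) = 105.0 / 107.5 × 100 = 97.6744

97.7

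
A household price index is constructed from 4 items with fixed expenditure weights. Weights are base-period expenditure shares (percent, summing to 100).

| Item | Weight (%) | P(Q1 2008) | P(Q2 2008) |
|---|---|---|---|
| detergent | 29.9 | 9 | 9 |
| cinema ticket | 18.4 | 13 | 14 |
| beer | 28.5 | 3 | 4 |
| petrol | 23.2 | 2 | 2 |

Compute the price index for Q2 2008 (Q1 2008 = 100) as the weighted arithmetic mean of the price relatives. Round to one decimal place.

detergent: 29.9 × (9/9) = 29.9 × 1.000000 = 29.9000
cinema ticket: 18.4 × (14/13) = 18.4 × 1.076923 = 19.8154
beer: 28.5 × (4/3) = 28.5 × 1.333333 = 38.0000
petrol: 23.2 × (2/2) = 23.2 × 1.000000 = 23.2000
Index = Σ wᵢ·(p₁ᵢ/p₀ᵢ) = 29.9000 + 19.8154 + 38.0000 + 23.2000 = 110.9154

110.9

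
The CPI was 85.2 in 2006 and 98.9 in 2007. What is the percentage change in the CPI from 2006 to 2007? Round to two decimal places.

16.08%

Change = (98.9 − 85.2) / 85.2 × 100
       = 13.7 / 85.2 × 100 = 16.0798%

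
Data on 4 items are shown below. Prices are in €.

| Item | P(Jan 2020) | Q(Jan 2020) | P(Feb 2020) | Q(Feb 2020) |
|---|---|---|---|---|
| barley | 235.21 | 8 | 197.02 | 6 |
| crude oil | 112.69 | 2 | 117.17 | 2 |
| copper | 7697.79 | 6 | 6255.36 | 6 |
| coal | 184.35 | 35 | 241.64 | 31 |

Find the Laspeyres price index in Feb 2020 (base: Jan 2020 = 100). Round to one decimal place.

87.3

Laspeyres price index uses base-period quantities as weights.
ΣP(Feb 2020)·Q(Jan 2020) = 197.02×8 + 117.17×2 + 6255.36×6 + 241.64×35 = 1576.16 + 234.34 + 37532.16 + 8457.4 = 47800.06
ΣP(Jan 2020)·Q(Jan 2020) = 235.21×8 + 112.69×2 + 7697.79×6 + 184.35×35 = 1881.68 + 225.38 + 46186.74 + 6452.25 = 54746.05
Index = 47800.06 / 54746.05 × 100 = 87.3123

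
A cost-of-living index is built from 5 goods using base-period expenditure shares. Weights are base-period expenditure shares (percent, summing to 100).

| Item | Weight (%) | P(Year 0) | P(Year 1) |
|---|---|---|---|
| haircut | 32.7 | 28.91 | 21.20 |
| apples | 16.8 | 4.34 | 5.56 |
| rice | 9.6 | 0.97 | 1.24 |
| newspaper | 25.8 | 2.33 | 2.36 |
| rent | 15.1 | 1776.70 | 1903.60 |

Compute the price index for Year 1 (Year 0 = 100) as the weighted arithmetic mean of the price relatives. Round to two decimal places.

100.08

haircut: 32.7 × (21.20/28.91) = 32.7 × 0.733310 = 23.9792
apples: 16.8 × (5.56/4.34) = 16.8 × 1.281106 = 21.5226
rice: 9.6 × (1.24/0.97) = 9.6 × 1.278351 = 12.2722
newspaper: 25.8 × (2.36/2.33) = 25.8 × 1.012876 = 26.1322
rent: 15.1 × (1903.60/1776.70) = 15.1 × 1.071425 = 16.1785
Index = Σ wᵢ·(p₁ᵢ/p₀ᵢ) = 23.9792 + 21.5226 + 12.2722 + 26.1322 + 16.1785 = 100.0847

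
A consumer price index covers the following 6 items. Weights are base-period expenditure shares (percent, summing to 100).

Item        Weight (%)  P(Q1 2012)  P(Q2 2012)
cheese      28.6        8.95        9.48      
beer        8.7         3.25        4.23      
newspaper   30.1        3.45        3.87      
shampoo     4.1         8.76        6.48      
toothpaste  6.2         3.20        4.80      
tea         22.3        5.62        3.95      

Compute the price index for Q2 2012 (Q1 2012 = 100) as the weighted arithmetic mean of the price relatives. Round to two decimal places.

cheese: 28.6 × (9.48/8.95) = 28.6 × 1.059218 = 30.2936
beer: 8.7 × (4.23/3.25) = 8.7 × 1.301538 = 11.3234
newspaper: 30.1 × (3.87/3.45) = 30.1 × 1.121739 = 33.7643
shampoo: 4.1 × (6.48/8.76) = 4.1 × 0.739726 = 3.0329
toothpaste: 6.2 × (4.80/3.20) = 6.2 × 1.500000 = 9.3000
tea: 22.3 × (3.95/5.62) = 22.3 × 0.702847 = 15.6735
Index = Σ wᵢ·(p₁ᵢ/p₀ᵢ) = 30.2936 + 11.3234 + 33.7643 + 3.0329 + 9.3000 + 15.6735 = 103.3877

103.39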